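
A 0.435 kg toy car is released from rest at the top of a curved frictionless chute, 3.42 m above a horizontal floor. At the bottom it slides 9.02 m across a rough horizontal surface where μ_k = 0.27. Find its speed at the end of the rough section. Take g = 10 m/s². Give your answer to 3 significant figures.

Energy bookkeeping (friction removes W_f = μ_k N d):
mgh = ½mv² + μ_k m g d
W_f = μ_k mg d = (0.27)(0.435)(10)(9.02) = 10.59 J
½mv² = mgh − W_f = 14.877 − 10.59 = 4.2830 J
v = √(2 × 4.2830/0.435) = 4.438 m/s

v = 4.44 m/s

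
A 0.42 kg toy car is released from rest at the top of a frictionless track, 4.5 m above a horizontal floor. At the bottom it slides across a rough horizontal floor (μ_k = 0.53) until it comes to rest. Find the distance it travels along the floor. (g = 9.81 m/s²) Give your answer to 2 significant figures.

d = 8.5 m

Energy bookkeeping (friction removes W_f = μ_k N d):
At rest all PE has been dissipated by friction: mgh = μ_k m g d
d = h/μ_k = 4.5/0.53 = 8.491 m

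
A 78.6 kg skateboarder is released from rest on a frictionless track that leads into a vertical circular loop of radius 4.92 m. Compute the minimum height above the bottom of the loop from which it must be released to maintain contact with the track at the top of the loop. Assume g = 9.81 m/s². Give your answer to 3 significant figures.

At the top, for minimum speed gravity alone supplies the centripetal force: mg = mv_top²/r ⇒ v_top² = gr = 48.27 m²/s²
Energy conservation from release height h to the top (height 2r): mgh = ½mv_top² + mg(2r)
h = v_top²/(2g) + 2r = r/2 + 2r = 5r/2 = 12.30 m

h = 12.3 m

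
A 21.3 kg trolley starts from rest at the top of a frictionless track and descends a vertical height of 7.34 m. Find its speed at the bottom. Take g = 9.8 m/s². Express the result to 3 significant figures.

v = 12.0 m/s

Energy conservation between the two points: mgh = ½mv²
v = √(2gh) = √(2 × 9.8 × 7.34) = √143.86 = 11.99 m/s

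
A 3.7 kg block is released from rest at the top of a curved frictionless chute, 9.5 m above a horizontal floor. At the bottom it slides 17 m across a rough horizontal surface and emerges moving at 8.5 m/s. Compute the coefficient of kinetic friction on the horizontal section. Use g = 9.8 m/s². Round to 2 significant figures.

Energy bookkeeping (friction removes W_f = μ_k N d):
mgh = ½mv² + μ_k m g d
mgh = 344.47 J; ½mv² = 133.66 J
W_f = 344.47 − 133.66 = 210.8 J
μ_k = W_f/(mg·d) = 210.8/(36.26 × 17) = 0.3420

μ_k = 0.34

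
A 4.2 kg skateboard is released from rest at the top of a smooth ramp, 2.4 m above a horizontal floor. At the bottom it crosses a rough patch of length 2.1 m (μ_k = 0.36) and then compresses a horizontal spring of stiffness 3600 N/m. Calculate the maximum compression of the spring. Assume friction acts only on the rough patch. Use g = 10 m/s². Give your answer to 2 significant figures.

Initial energy: E₁ = mgh = (4.2)(10)(2.4) = 100.80 J
Friction removes W_f = μ_k mg d = (0.36)(4.2)(10)(2.1) = 31.75 J
Energy reaching the spring: E = 100.80 − 31.75 = 69.048 J
At max compression ½kx² = E ⇒ x = √(2E/k) = √(2 × 69.048/3600) = 0.1959 m

x = 0.20 m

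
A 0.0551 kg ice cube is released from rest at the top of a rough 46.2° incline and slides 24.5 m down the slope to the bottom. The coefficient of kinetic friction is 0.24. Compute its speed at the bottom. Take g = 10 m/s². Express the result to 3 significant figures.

Taking the bottom as reference, mgh = ½mv² + μ_k N L with h = L sinθ, N = mg cosθ:
mgh = mgL sinθ = (0.0551)(10)(24.5)sin46.2° = 9.7434 J
W_f = μ_k mg cosθ · L = (0.24)(0.0551)(10)cos46.2°·24.5 = 2.242 J
½mv² = 9.7434 − 2.242 = 7.5009 J
v = √(2 × 7.5009/0.0551) = 16.50 m/s

v = 16.5 m/s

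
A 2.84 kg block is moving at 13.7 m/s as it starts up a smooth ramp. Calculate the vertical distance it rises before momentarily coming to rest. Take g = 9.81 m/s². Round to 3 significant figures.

By energy conservation, ½mv² = mgh
h = v²/(2g) = 13.7²/(2 × 9.81) = 9.566 m

h = 9.57 m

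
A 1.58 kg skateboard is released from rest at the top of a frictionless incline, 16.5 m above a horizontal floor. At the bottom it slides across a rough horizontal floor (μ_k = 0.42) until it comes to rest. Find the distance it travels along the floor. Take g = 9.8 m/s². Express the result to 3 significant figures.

d = 39.3 m

Energy bookkeeping (friction removes W_f = μ_k N d):
At rest all PE has been dissipated by friction: mgh = μ_k m g d
d = h/μ_k = 16.5/0.42 = 39.29 m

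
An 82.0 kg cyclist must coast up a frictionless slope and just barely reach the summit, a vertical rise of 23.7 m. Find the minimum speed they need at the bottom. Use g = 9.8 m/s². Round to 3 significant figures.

At the top they are momentarily at rest, so all KE converts to PE: ½mv² = mgh
v = √(2gh) = √(2 × 9.8 × 23.7) = 21.55 m/s

v = 21.6 m/s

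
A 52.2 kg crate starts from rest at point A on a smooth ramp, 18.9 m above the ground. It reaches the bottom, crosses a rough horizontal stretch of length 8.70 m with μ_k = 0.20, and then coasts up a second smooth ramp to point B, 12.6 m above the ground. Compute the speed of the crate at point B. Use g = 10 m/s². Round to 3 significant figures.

v = 9.55 m/s

Energy at A: mgh₁ = (52.2)(10)(18.9) = 9865.8 J
Friction loss: W_f = μ_k mg d = 908.3 J
At B: ½mv² + mgh₂ = mgh₁ − W_f
½mv² = 9865.8 − 908.3 − 6577.2 = 2380.3 J
v = √(2 × 2380.3/52.2) = 9.550 m/s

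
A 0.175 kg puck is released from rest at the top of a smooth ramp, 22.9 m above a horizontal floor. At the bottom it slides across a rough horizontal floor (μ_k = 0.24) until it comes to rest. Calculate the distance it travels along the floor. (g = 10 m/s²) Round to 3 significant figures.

Applying the work–energy principle:
At rest all PE has been dissipated by friction: mgh = μ_k m g d
d = h/μ_k = 22.9/0.24 = 95.42 m

d = 95.4 m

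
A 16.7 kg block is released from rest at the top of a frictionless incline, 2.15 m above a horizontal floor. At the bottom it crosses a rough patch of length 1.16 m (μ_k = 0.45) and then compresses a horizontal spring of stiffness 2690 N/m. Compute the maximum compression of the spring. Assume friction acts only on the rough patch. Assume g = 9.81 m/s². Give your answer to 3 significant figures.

Initial energy: E₁ = mgh = (16.7)(9.81)(2.15) = 352.23 J
Friction removes W_f = μ_k mg d = (0.45)(16.7)(9.81)(1.16) = 85.52 J
Energy reaching the spring: E = 352.23 − 85.52 = 266.71 J
At max compression ½kx² = E ⇒ x = √(2E/k) = √(2 × 266.71/2690) = 0.4453 m

x = 0.445 m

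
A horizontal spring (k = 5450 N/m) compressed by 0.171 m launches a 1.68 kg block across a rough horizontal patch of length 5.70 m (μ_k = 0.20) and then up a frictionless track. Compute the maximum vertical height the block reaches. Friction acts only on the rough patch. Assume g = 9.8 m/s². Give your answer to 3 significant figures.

Spring energy: E₀ = ½kx² = ½(5450)(0.171)² = 79.682 J
Friction: W_f = μ_k mg d = (0.20)(1.68)(9.8)(5.70) = 18.77 J
Energy at base of ramp: E = 79.682 − 18.77 = 60.913 J
At max height all remaining energy is PE: mgh = E ⇒ h = E/(mg) = 60.913/(1.68 × 9.8) = 3.700 m

h = 3.70 m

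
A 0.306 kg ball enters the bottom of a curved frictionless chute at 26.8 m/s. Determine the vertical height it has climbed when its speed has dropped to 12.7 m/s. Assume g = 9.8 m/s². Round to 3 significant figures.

h = 28.4 m

Conservation of energy: ½mv₁² = ½mv₂² + mgh
h = (v₁² − v₂²)/(2g) = (26.8² − 12.7²)/(2 × 9.8) = 28.42 m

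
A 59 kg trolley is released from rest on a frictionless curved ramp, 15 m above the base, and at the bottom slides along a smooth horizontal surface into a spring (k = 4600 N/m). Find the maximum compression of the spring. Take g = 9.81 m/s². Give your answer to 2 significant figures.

x = 1.9 m

At max compression the trolley is momentarily at rest: mgh = ½kx²
x = √(2mgh/k) = √(2 × 59 × 9.81 × 15 / 4600) = 1.943 m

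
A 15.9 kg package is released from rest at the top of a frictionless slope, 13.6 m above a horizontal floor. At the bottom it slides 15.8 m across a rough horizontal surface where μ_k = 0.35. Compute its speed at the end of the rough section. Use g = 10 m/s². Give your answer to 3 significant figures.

Energy at the top = energy at the end + work done against friction:
mgh = ½mv² + μ_k m g d
W_f = μ_k mg d = (0.35)(15.9)(10)(15.8) = 879.3 J
½mv² = mgh − W_f = 2162.4 − 879.3 = 1283.1 J
v = √(2 × 1283.1/15.9) = 12.70 m/s

v = 12.7 m/s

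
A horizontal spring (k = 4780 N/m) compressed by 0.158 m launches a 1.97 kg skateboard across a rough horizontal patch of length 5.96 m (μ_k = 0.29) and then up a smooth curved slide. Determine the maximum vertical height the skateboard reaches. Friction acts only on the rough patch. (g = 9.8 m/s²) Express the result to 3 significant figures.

Spring energy: E₀ = ½kx² = ½(4780)(0.158)² = 59.664 J
Friction: W_f = μ_k mg d = (0.29)(1.97)(9.8)(5.96) = 33.37 J
Energy at base of ramp: E = 59.664 − 33.37 = 26.295 J
At max height all remaining energy is PE: mgh = E ⇒ h = E/(mg) = 26.295/(1.97 × 9.8) = 1.362 m

h = 1.36 m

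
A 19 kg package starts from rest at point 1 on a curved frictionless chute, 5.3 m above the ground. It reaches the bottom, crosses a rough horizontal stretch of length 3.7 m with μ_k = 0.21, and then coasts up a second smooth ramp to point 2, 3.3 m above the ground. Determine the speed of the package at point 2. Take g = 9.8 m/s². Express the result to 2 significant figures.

v = 4.9 m/s

Energy at 1: mgh₁ = (19)(9.8)(5.3) = 986.86 J
Friction loss: W_f = μ_k mg d = 144.7 J
At 2: ½mv² + mgh₂ = mgh₁ − W_f
½mv² = 986.86 − 144.7 − 614.46 = 227.72 J
v = √(2 × 227.72/19) = 4.896 m/s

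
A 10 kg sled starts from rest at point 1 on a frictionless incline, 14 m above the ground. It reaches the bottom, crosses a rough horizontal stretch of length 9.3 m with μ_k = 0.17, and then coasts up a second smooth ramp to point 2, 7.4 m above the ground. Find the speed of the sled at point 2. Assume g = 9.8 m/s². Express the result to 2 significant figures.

Energy at 1: mgh₁ = (10)(9.8)(14) = 1372.0 J
Friction loss: W_f = μ_k mg d = 154.9 J
At 2: ½mv² + mgh₂ = mgh₁ − W_f
½mv² = 1372.0 − 154.9 − 725.20 = 491.86 J
v = √(2 × 491.86/10) = 9.918 m/s

v = 9.9 m/s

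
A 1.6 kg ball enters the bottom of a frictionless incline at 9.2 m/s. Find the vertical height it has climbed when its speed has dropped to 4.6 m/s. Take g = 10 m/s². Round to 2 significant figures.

h = 3.2 m

Energy balance between the two points: ½mv₁² = ½mv₂² + mgh
h = (v₁² − v₂²)/(2g) = (9.2² − 4.6²)/(2 × 10) = 3.174 m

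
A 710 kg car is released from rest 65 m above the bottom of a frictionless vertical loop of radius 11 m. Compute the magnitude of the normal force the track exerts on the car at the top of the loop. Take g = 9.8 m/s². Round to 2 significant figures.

N = 47000 N

Energy from release to top (height 2r): mgh = ½mv_top² + mg(2r)
v_top² = 2g(h − 2r) = 2(9.8)(65 − 22.00) = 842.80 m²/s²
At the top, both N and weight point toward the centre: N + mg = mv_top²/r
N = m(v_top²/r − g) = 710(842.80/11 − 9.8) = 47441 N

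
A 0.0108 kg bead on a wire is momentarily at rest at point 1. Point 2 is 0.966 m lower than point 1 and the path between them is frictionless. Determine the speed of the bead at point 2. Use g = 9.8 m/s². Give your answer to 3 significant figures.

By conservation of mechanical energy, mgh = ½mv²
v = √(2gh) = √(2 × 9.8 × 0.966) = √18.934 = 4.351 m/s

v = 4.35 m/s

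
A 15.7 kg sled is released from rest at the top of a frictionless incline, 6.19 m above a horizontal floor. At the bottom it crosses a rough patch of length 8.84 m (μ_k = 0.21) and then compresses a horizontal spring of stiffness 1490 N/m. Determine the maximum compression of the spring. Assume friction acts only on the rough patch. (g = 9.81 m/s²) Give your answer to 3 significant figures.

Initial energy: E₁ = mgh = (15.7)(9.81)(6.19) = 953.37 J
Friction removes W_f = μ_k mg d = (0.21)(15.7)(9.81)(8.84) = 285.9 J
Energy reaching the spring: E = 953.37 − 285.9 = 667.45 J
At max compression ½kx² = E ⇒ x = √(2E/k) = √(2 × 667.45/1490) = 0.9465 m

x = 0.947 m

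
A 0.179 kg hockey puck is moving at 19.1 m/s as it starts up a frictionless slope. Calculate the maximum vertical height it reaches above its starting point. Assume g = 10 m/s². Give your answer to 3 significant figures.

Setting KE at the bottom equal to PE gained: ½mv² = mgh
h = v²/(2g) = 19.1²/(2 × 10) = 18.24 m

h = 18.2 m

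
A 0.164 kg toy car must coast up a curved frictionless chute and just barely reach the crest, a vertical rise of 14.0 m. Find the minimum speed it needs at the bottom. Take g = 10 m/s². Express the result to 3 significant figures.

At the top it is momentarily at rest, so all KE converts to PE: ½mv² = mgh
v = √(2gh) = √(2 × 10 × 14.0) = 16.73 m/s

v = 16.7 m/s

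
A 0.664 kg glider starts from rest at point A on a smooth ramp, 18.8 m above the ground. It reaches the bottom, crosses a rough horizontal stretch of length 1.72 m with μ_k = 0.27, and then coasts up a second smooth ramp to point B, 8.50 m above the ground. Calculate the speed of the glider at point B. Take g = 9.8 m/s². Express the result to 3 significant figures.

v = 13.9 m/s

Energy at A: mgh₁ = (0.664)(9.8)(18.8) = 122.34 J
Friction loss: W_f = μ_k mg d = 3.022 J
At B: ½mv² + mgh₂ = mgh₁ − W_f
½mv² = 122.34 − 3.022 − 55.311 = 64.002 J
v = √(2 × 64.002/0.664) = 13.88 m/s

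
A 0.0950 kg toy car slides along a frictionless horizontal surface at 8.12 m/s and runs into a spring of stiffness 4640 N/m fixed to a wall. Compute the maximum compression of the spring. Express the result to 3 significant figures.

Conservation of energy between contact and max compression: ½mv² = ½kx²
x = v√(m/k) = 8.12 × √(0.0950/4640) = 0.03674 m

x = 0.0367 m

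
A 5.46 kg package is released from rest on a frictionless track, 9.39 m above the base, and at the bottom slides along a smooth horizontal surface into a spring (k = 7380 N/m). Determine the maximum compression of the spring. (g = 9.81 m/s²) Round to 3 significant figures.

At max compression the package is momentarily at rest: mgh = ½kx²
x = √(2mgh/k) = √(2 × 5.46 × 9.81 × 9.39 / 7380) = 0.3692 m

x = 0.369 m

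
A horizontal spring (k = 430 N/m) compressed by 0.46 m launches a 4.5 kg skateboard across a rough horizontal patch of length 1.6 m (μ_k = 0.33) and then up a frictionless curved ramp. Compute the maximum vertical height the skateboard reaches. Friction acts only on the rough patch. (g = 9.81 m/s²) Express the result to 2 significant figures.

h = 0.50 m

Spring energy: E₀ = ½kx² = ½(430)(0.46)² = 45.494 J
Friction: W_f = μ_k mg d = (0.33)(4.5)(9.81)(1.6) = 23.31 J
Energy at base of ramp: E = 45.494 − 23.31 = 22.185 J
At max height all remaining energy is PE: mgh = E ⇒ h = E/(mg) = 22.185/(4.5 × 9.81) = 0.5026 m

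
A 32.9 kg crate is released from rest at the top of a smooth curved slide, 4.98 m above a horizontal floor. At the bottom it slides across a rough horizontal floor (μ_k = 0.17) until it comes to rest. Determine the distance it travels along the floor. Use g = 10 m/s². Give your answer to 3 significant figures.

d = 29.3 m

Energy bookkeeping (friction removes W_f = μ_k N d):
At rest all PE has been dissipated by friction: mgh = μ_k m g d
d = h/μ_k = 4.98/0.17 = 29.29 m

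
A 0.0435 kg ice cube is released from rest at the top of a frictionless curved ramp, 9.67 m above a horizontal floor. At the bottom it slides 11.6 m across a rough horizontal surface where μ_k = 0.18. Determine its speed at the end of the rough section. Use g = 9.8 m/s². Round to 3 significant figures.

Applying the work–energy principle:
mgh = ½mv² + μ_k m g d
W_f = μ_k mg d = (0.18)(0.0435)(9.8)(11.6) = 0.8901 J
½mv² = mgh − W_f = 4.1223 − 0.8901 = 3.2322 J
v = √(2 × 3.2322/0.0435) = 12.19 m/s

v = 12.2 m/s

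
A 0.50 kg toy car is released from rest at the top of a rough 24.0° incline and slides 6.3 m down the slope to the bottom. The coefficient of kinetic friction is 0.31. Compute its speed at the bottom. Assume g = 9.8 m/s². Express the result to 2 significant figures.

Energy: mgh = ½mv² + W_f, with h = L sinθ and W_f = μ_k (mg cosθ) L
mgh = mgL sinθ = (0.50)(9.8)(6.3)sin24.0° = 12.556 J
W_f = μ_k mg cosθ · L = (0.31)(0.50)(9.8)cos24.0°·6.3 = 8.742 J
½mv² = 12.556 − 8.742 = 3.8136 J
v = √(2 × 3.8136/0.50) = 3.906 m/s

v = 3.9 m/s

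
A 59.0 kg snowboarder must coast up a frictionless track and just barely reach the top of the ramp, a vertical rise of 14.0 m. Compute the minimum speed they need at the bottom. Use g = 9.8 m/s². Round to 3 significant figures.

At the top they are momentarily at rest, so all KE converts to PE: ½mv² = mgh
v = √(2gh) = √(2 × 9.8 × 14.0) = 16.57 m/s

v = 16.6 m/s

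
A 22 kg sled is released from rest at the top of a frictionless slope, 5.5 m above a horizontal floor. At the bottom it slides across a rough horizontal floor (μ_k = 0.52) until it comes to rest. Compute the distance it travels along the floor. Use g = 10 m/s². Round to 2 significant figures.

d = 11 m

Energy bookkeeping (friction removes W_f = μ_k N d):
At rest all PE has been dissipated by friction: mgh = μ_k m g d
d = h/μ_k = 5.5/0.52 = 10.58 m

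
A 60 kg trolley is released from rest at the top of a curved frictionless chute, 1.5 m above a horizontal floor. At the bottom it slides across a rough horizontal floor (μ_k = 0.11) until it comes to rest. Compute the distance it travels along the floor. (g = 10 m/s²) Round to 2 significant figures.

Energy at the top = energy at the end + work done against friction:
At rest all PE has been dissipated by friction: mgh = μ_k m g d
d = h/μ_k = 1.5/0.11 = 13.64 m

d = 14 m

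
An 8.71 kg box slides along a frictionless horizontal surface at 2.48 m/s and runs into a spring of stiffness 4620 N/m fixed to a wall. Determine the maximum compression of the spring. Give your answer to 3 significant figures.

x = 0.108 m

At max compression the box is momentarily at rest: ½mv² = ½kx²
x = v√(m/k) = 2.48 × √(8.71/4620) = 0.1077 m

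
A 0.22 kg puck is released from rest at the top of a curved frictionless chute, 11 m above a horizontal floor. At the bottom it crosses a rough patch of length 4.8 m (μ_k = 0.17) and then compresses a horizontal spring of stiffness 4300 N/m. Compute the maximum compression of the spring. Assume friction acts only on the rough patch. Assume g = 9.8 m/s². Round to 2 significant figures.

x = 0.10 m

Initial energy: E₁ = mgh = (0.22)(9.8)(11) = 23.716 J
Friction removes W_f = μ_k mg d = (0.17)(0.22)(9.8)(4.8) = 1.759 J
Energy reaching the spring: E = 23.716 − 1.759 = 21.957 J
At max compression ½kx² = E ⇒ x = √(2E/k) = √(2 × 21.957/4300) = 0.1011 m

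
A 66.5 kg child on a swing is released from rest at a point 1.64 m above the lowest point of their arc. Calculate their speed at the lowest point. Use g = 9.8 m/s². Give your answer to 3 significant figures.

Equating total energy at the two states: mgh = ½mv²
The mass cancels from both sides.
v = √(2gh) = √(2 × 9.8 × 1.64) = √32.144 = 5.670 m/s

v = 5.67 m/s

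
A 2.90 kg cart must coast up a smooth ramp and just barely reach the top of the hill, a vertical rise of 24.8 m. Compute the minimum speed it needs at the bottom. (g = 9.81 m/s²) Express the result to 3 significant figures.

At the top it is momentarily at rest, so all KE converts to PE: ½mv² = mgh
v = √(2gh) = √(2 × 9.81 × 24.8) = 22.06 m/s

v = 22.1 m/s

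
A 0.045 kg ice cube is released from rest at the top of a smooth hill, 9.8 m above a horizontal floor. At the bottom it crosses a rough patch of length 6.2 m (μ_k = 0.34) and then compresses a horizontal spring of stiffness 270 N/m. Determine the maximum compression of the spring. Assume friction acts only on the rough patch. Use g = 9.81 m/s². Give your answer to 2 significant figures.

Initial energy: E₁ = mgh = (0.045)(9.81)(9.8) = 4.3262 J
Friction removes W_f = μ_k mg d = (0.34)(0.045)(9.81)(6.2) = 0.9306 J
Energy reaching the spring: E = 4.3262 − 0.9306 = 3.3956 J
At max compression ½kx² = E ⇒ x = √(2E/k) = √(2 × 3.3956/270) = 0.1586 m

x = 0.16 m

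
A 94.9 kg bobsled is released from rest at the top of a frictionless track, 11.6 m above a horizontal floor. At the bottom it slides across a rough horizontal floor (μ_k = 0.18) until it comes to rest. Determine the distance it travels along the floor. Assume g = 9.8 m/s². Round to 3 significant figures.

Applying the work–energy principle:
At rest all PE has been dissipated by friction: mgh = μ_k m g d
d = h/μ_k = 11.6/0.18 = 64.44 m

d = 64.4 m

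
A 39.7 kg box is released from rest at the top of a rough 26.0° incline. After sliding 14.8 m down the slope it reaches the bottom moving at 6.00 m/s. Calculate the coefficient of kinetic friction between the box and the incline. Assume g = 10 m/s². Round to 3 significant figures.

Energy balance down the incline: mg L sinθ − ½mv² = μ_k (mg cosθ) L
mgL sinθ = 2575.7 J; ½mv² = 714.60 J
W_f = 2575.7 − 714.60 = 1861 J
μ_k = W_f/(mg cosθ · L) = 1861/(356.8 × 14.8) = 0.3524

μ_k = 0.352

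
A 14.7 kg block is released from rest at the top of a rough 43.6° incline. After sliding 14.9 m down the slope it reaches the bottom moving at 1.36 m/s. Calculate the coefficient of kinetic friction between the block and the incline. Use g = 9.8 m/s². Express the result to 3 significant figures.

mgh = ½mv² + μ_k (mg cosθ) L, with h = L sinθ
mgL sinθ = 1480.3 J; ½mv² = 13.595 J
W_f = 1480.3 − 13.595 = 1467 J
μ_k = W_f/(mg cosθ · L) = 1467/(104.3 × 14.9) = 0.9435

μ_k = 0.944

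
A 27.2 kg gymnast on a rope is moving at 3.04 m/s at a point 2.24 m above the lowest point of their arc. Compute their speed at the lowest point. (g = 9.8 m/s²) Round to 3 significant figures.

Mechanical energy is conserved (no friction): ½mv₀² + mgh = ½mv²
v² = v₀² + 2gh = (3.04)² + 2(9.8)(2.24) = 53.146
v = √53.146 = 7.290 m/s

v = 7.29 m/s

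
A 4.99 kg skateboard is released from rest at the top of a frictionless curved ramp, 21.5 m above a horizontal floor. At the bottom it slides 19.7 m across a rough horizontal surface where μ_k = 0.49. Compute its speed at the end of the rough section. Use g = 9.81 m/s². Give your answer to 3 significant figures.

v = 15.2 m/s

Energy bookkeeping (friction removes W_f = μ_k N d):
mgh = ½mv² + μ_k m g d
W_f = μ_k mg d = (0.49)(4.99)(9.81)(19.7) = 472.5 J
½mv² = mgh − W_f = 1052.5 − 472.5 = 579.93 J
v = √(2 × 579.93/4.99) = 15.25 m/s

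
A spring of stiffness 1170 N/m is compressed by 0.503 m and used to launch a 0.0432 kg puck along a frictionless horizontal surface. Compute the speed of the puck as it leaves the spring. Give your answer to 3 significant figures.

v = 82.8 m/s

The puck leaves the spring when the spring is at natural length, so ½kx² = ½mv²
v = x√(k/m) = 0.503 × √(1170/0.0432) = 82.78 m/s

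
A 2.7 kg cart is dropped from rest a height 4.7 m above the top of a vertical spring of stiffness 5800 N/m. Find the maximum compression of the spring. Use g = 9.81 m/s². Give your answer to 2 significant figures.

Let x be the compression. The total drop is H + x, and the cart is instantaneously at rest at max compression, so energy conservation gives:
mg(H + x) = ½kx²
½(5800)x² − (2.7)(9.81)x − (2.7)(9.81)(4.7) = 0
2900x² − 26.49x − 124.5 = 0
x = [26.49 + √(701.6 + 1.4441e+06)]/(2 × 2900) = 0.2118 m

x = 0.21 m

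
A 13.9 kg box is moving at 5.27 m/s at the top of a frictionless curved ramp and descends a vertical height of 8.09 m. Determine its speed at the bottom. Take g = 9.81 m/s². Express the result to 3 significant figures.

v = 13.7 m/s

Mechanical energy is conserved (no friction): ½mv₀² + mgh = ½mv²
The mass cancels from both sides.
v² = v₀² + 2gh = (5.27)² + 2(9.81)(8.09) = 186.50
v = √186.50 = 13.66 m/s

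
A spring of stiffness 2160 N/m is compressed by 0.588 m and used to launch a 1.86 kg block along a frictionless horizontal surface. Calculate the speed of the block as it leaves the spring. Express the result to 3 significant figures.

v = 20.0 m/s

Conservation of energy: ½kx² = ½mv²
v = x√(k/m) = 0.588 × √(2160/1.86) = 20.04 m/s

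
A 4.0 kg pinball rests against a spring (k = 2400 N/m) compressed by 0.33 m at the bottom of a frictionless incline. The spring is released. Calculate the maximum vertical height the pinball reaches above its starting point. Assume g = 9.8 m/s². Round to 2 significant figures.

Energy conservation from release to the highest point: ½kx² = mgh
h = kx²/(2mg) = (2400)(0.33)²/(2 × 4.0 × 9.8) = 3.334 m

h = 3.3 m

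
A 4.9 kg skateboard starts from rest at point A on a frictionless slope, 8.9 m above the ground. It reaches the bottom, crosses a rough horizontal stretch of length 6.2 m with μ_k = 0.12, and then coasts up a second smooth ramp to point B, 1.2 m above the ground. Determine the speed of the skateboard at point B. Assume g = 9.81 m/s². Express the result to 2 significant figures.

Energy at A: mgh₁ = (4.9)(9.81)(8.9) = 427.81 J
Friction loss: W_f = μ_k mg d = 35.76 J
At B: ½mv² + mgh₂ = mgh₁ − W_f
½mv² = 427.81 − 35.76 − 57.683 = 334.37 J
v = √(2 × 334.37/4.9) = 11.68 m/s

v = 12 m/s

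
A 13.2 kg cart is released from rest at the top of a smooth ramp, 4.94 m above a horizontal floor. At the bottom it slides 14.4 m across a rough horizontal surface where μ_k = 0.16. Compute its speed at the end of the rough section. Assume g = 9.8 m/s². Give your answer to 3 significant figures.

Applying the work–energy principle:
mgh = ½mv² + μ_k m g d
W_f = μ_k mg d = (0.16)(13.2)(9.8)(14.4) = 298.0 J
½mv² = mgh − W_f = 639.04 − 298.0 = 340.99 J
v = √(2 × 340.99/13.2) = 7.188 m/s

v = 7.19 m/s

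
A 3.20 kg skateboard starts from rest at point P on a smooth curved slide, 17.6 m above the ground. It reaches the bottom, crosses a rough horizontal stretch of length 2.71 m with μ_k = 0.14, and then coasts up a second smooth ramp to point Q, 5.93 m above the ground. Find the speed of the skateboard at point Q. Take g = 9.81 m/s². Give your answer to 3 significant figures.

Energy at P: mgh₁ = (3.20)(9.81)(17.6) = 552.50 J
Friction loss: W_f = μ_k mg d = 11.91 J
At Q: ½mv² + mgh₂ = mgh₁ − W_f
½mv² = 552.50 − 11.91 − 186.15 = 354.43 J
v = √(2 × 354.43/3.20) = 14.88 m/s

v = 14.9 m/s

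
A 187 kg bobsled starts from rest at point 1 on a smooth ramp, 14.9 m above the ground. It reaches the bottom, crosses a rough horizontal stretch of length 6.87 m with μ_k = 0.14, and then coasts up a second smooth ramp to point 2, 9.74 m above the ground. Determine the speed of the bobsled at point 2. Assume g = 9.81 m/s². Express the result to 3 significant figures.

v = 9.08 m/s

Energy at 1: mgh₁ = (187)(9.81)(14.9) = 27334 J
Friction loss: W_f = μ_k mg d = 1764 J
At 2: ½mv² + mgh₂ = mgh₁ − W_f
½mv² = 27334 − 1764 − 17868 = 7701.5 J
v = √(2 × 7701.5/187) = 9.076 m/s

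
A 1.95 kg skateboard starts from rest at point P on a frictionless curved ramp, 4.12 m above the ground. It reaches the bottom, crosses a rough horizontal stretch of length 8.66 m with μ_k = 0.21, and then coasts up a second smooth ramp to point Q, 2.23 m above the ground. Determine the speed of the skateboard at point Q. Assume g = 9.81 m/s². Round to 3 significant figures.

Energy at P: mgh₁ = (1.95)(9.81)(4.12) = 78.814 J
Friction loss: W_f = μ_k mg d = 34.79 J
At Q: ½mv² + mgh₂ = mgh₁ − W_f
½mv² = 78.814 − 34.79 − 42.659 = 1.3658 J
v = √(2 × 1.3658/1.95) = 1.184 m/s

v = 1.18 m/s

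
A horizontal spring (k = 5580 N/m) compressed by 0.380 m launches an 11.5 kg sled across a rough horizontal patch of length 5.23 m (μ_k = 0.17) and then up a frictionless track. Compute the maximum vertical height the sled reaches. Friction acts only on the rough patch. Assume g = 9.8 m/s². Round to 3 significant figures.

h = 2.69 m

Spring energy: E₀ = ½kx² = ½(5580)(0.380)² = 402.88 J
Friction: W_f = μ_k mg d = (0.17)(11.5)(9.8)(5.23) = 100.2 J
Energy at base of ramp: E = 402.88 − 100.2 = 302.67 J
At max height all remaining energy is PE: mgh = E ⇒ h = E/(mg) = 302.67/(11.5 × 9.8) = 2.686 m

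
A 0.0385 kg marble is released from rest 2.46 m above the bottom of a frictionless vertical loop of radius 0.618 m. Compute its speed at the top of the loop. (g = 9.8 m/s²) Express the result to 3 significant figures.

v = 4.90 m/s

Energy conservation: mgh = ½mv_top² + mg(2r)
v_top² = 2g(h − 2r) = 2(9.8)(2.46 − 1.236) = 23.99
v_top = 4.898 m/s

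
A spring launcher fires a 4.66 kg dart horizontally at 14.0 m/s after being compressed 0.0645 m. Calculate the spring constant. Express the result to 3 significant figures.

k = 220000 N/m

Spring PE at full compression equals KE at release: ½kx² = ½mv²
k = mv²/x² = (4.66)(14.0)²/(0.0645)² = 219544 N/m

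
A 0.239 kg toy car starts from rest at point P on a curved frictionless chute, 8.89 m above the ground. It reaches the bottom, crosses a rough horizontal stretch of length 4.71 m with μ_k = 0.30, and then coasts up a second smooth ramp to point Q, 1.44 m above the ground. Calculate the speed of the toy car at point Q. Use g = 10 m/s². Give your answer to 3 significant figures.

v = 11.0 m/s

Energy at P: mgh₁ = (0.239)(10)(8.89) = 21.247 J
Friction loss: W_f = μ_k mg d = 3.377 J
At Q: ½mv² + mgh₂ = mgh₁ − W_f
½mv² = 21.247 − 3.377 − 3.4416 = 14.428 J
v = √(2 × 14.428/0.239) = 10.99 m/s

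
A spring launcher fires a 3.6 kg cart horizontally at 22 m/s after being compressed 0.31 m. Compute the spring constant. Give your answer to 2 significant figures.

k = 18000 N/m

Energy stored in the spring equals the launch KE: ½kx² = ½mv²
k = mv²/x² = (3.6)(22)²/(0.31)² = 18131 N/m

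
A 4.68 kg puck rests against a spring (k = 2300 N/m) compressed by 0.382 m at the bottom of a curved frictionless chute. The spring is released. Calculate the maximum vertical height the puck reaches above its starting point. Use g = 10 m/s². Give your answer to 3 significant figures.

h = 3.59 m

Energy conservation from release to the highest point: ½kx² = mgh
h = kx²/(2mg) = (2300)(0.382)²/(2 × 4.68 × 10) = 3.586 m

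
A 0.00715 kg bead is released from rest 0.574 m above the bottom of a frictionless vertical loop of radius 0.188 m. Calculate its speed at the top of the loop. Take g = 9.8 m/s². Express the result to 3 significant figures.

Energy conservation: mgh = ½mv_top² + mg(2r)
v_top² = 2g(h − 2r) = 2(9.8)(0.574 − 0.3760) = 3.881
v_top = 1.970 m/s

v = 1.97 m/s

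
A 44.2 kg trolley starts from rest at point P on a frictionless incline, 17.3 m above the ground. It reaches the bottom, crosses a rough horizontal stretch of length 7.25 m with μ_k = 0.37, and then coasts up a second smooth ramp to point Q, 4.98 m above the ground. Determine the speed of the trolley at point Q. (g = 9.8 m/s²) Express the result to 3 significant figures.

v = 13.7 m/s

Energy at P: mgh₁ = (44.2)(9.8)(17.3) = 7493.7 J
Friction loss: W_f = μ_k mg d = 1162 J
At Q: ½mv² + mgh₂ = mgh₁ − W_f
½mv² = 7493.7 − 1162 − 2157.1 = 4174.6 J
v = √(2 × 4174.6/44.2) = 13.74 m/s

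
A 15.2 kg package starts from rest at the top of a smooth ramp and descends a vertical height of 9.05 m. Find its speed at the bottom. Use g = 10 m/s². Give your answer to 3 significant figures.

By conservation of mechanical energy, mgh = ½mv²
v = √(2gh) = √(2 × 10 × 9.05) = √181.00 = 13.45 m/s

v = 13.5 m/s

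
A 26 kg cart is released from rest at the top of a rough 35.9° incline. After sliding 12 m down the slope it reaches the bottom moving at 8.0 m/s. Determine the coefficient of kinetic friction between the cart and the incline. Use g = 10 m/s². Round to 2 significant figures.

Energy balance down the incline: mg L sinθ − ½mv² = μ_k (mg cosθ) L
mgL sinθ = 1829.5 J; ½mv² = 832.00 J
W_f = 1829.5 − 832.00 = 997.5 J
μ_k = W_f/(mg cosθ · L) = 997.5/(210.6 × 12) = 0.3947

μ_k = 0.39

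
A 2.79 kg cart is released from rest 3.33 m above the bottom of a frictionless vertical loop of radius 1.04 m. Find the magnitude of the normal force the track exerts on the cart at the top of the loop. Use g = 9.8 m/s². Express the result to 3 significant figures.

N = 38.4 N

Energy from release to top (height 2r): mgh = ½mv_top² + mg(2r)
v_top² = 2g(h − 2r) = 2(9.8)(3.33 − 2.080) = 24.500 m²/s²
At the top, both N and weight point toward the centre: N + mg = mv_top²/r
N = m(v_top²/r − g) = 2.79(24.500/1.04 − 9.8) = 38.38 N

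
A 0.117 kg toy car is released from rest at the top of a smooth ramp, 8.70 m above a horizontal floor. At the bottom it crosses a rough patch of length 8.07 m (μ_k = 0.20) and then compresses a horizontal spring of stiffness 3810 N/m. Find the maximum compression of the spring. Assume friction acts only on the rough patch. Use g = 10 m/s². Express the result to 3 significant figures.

Initial energy: E₁ = mgh = (0.117)(10)(8.70) = 10.179 J
Friction removes W_f = μ_k mg d = (0.20)(0.117)(10)(8.07) = 1.888 J
Energy reaching the spring: E = 10.179 − 1.888 = 8.2906 J
At max compression ½kx² = E ⇒ x = √(2E/k) = √(2 × 8.2906/3810) = 0.06597 m

x = 0.0660 m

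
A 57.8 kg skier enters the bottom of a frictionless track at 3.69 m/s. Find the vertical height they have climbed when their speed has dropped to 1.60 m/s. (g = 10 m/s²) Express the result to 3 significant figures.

h = 0.553 m

Energy balance between the two points: ½mv₁² = ½mv₂² + mgh
h = (v₁² − v₂²)/(2g) = (3.69² − 1.60²)/(2 × 10) = 0.5528 m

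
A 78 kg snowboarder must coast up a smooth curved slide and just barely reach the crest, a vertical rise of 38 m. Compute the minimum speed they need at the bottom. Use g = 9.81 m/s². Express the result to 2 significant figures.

At the top they are momentarily at rest, so all KE converts to PE: ½mv² = mgh
v = √(2gh) = √(2 × 9.81 × 38) = 27.30 m/s

v = 27 m/s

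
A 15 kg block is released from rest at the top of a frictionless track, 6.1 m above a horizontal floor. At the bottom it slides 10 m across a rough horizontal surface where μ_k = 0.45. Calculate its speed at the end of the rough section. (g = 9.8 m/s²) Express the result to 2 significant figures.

v = 5.6 m/s

Energy bookkeeping (friction removes W_f = μ_k N d):
mgh = ½mv² + μ_k m g d
W_f = μ_k mg d = (0.45)(15)(9.8)(10) = 661.5 J
½mv² = mgh − W_f = 896.70 − 661.5 = 235.20 J
v = √(2 × 235.20/15) = 5.600 m/s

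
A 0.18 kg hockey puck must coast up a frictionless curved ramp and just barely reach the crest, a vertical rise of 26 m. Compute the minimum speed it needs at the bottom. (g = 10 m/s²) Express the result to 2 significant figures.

At the top it is momentarily at rest, so all KE converts to PE: ½mv² = mgh
v = √(2gh) = √(2 × 10 × 26) = 22.80 m/s

v = 23 m/s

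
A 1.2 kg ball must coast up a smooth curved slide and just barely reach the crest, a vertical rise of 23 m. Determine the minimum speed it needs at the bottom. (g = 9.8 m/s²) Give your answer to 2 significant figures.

At the top it is momentarily at rest, so all KE converts to PE: ½mv² = mgh
v = √(2gh) = √(2 × 9.8 × 23) = 21.23 m/s

v = 21 m/s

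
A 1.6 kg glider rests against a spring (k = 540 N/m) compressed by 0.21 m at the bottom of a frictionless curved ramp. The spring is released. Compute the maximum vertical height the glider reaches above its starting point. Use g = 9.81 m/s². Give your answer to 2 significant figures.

Energy conservation from release to the highest point: ½kx² = mgh
h = kx²/(2mg) = (540)(0.21)²/(2 × 1.6 × 9.81) = 0.7586 m

h = 0.76 m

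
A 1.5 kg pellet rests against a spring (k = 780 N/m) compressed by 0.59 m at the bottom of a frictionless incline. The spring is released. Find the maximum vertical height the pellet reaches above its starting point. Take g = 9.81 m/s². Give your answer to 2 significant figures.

All spring PE becomes gravitational PE at the highest point: ½kx² = mgh
h = kx²/(2mg) = (780)(0.59)²/(2 × 1.5 × 9.81) = 9.226 m

h = 9.2 m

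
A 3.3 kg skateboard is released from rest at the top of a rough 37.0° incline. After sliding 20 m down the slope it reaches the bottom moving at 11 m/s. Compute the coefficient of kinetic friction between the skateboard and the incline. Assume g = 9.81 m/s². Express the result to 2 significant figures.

μ_k = 0.37

Energy balance down the incline: mg L sinθ − ½mv² = μ_k (mg cosθ) L
mgL sinθ = 389.65 J; ½mv² = 199.65 J
W_f = 389.65 − 199.65 = 190.0 J
μ_k = W_f/(mg cosθ · L) = 190.0/(25.85 × 20) = 0.3674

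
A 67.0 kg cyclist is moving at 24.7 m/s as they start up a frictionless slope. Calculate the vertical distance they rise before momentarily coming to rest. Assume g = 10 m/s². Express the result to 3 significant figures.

h = 30.5 m

By energy conservation, ½mv² = mgh
h = v²/(2g) = 24.7²/(2 × 10) = 30.50 m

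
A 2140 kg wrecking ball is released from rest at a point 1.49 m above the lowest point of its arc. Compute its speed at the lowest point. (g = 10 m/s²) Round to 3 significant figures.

v = 5.46 m/s

Mechanical energy is conserved (no friction): mgh = ½mv²
v = √(2gh) = √(2 × 10 × 1.49) = √29.800 = 5.459 m/s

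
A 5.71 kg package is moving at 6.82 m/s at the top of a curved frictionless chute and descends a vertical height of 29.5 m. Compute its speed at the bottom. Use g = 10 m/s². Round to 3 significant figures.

Mechanical energy is conserved (no friction): ½mv₀² + mgh = ½mv²
The mass cancels from both sides.
v² = v₀² + 2gh = (6.82)² + 2(10)(29.5) = 636.51
v = √636.51 = 25.23 m/s

v = 25.2 m/s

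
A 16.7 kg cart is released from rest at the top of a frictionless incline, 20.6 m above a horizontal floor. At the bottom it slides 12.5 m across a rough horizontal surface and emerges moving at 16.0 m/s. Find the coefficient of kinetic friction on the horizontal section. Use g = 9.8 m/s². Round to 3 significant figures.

μ_k = 0.603

Applying the work–energy principle:
mgh = ½mv² + μ_k m g d
mgh = 3371.4 J; ½mv² = 2137.6 J
W_f = 3371.4 − 2137.6 = 1234 J
μ_k = W_f/(mg·d) = 1234/(163.7 × 12.5) = 0.6031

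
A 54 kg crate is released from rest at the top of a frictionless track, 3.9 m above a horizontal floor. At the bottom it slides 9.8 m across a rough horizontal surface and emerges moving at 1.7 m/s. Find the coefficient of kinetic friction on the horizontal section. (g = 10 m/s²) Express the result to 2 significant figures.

μ_k = 0.38

Energy at the top = energy at the end + work done against friction:
mgh = ½mv² + μ_k m g d
mgh = 2106.0 J; ½mv² = 78.030 J
W_f = 2106.0 − 78.030 = 2028 J
μ_k = W_f/(mg·d) = 2028/(540.0 × 9.8) = 0.3832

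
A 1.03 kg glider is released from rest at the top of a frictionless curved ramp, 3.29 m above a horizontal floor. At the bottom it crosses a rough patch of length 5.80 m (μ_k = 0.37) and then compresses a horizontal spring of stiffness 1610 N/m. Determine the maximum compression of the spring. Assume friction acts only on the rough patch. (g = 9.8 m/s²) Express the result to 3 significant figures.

Initial energy: E₁ = mgh = (1.03)(9.8)(3.29) = 33.209 J
Friction removes W_f = μ_k mg d = (0.37)(1.03)(9.8)(5.80) = 21.66 J
Energy reaching the spring: E = 33.209 − 21.66 = 11.548 J
At max compression ½kx² = E ⇒ x = √(2E/k) = √(2 × 11.548/1610) = 0.1198 m

x = 0.120 m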